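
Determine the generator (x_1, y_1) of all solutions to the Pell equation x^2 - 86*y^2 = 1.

(x, y) = (10405, 1122)

First expand sqrt(86) as a continued fraction. With x_i = (sqrt(86) + m_i)/d_i and (m_0, d_0) = (0, 1): a_0 = floor(sqrt(86)) = 9, since 9^2 = 81 <= 86 < 100 = 10^2.
Iterate m_{i+1} = d_i*a_i - m_i, d_{i+1} = (86 - m_{i+1}^2)/d_i, a_{i+1} = floor((a_0 + m_{i+1})/d_{i+1}):
  m_1 = 1*9 - 0 = 9, d_1 = (86 - 9^2)/1 = 5/1 = 5, a_1 = floor((9 + 9)/5) = 3.
  m_2 = 5*3 - 9 = 6, d_2 = (86 - 6^2)/5 = 50/5 = 10, a_2 = floor((9 + 6)/10) = 1.
  m_3 = 10*1 - 6 = 4, d_3 = (86 - 4^2)/10 = 70/10 = 7, a_3 = floor((9 + 4)/7) = 1.
  m_4 = 7*1 - 4 = 3, d_4 = (86 - 3^2)/7 = 77/7 = 11, a_4 = floor((9 + 3)/11) = 1.
  m_5 = 11*1 - 3 = 8, d_5 = (86 - 8^2)/11 = 22/11 = 2, a_5 = floor((9 + 8)/2) = 8.
  m_6 = 2*8 - 8 = 8, d_6 = (86 - 8^2)/2 = 22/2 = 11, a_6 = floor((9 + 8)/11) = 1.
  m_7 = 11*1 - 8 = 3, d_7 = (86 - 3^2)/11 = 77/11 = 7, a_7 = floor((9 + 3)/7) = 1.
  m_8 = 7*1 - 3 = 4, d_8 = (86 - 4^2)/7 = 70/7 = 10, a_8 = floor((9 + 4)/10) = 1.
  m_9 = 10*1 - 4 = 6, d_9 = (86 - 6^2)/10 = 50/10 = 5, a_9 = floor((9 + 6)/5) = 3.
  m_10 = 5*3 - 6 = 9, d_10 = (86 - 9^2)/5 = 5/5 = 1, a_10 = floor((9 + 9)/1) = 18.
  m_11 = 1*18 - 9 = 9, d_11 = (86 - 9^2)/1 = 5/1 = 5: (m_11, d_11) = (m_1, d_1) = (9, 5), so from here the quotients repeat a_1, ..., a_10; the period length is 10.
So sqrt(86) = [9; (3, 1, 1, 1, 8, 1, 1, 1, 3, 18)] with period length k = 10.
k is even, so the fundamental solution of x^2 - 86y^2 = 1 is (p_{k-1}, q_{k-1}) = (p_9, q_9); compute convergents through index 9.
Convergents (p_i = a_i*p_{i-1} + p_{i-2}, q_i = a_i*q_{i-1} + q_{i-2} with p_{-2}=0, p_{-1}=1, q_{-2}=1, q_{-1}=0):
  i=0: a_0=9, p_0 = 9*1 + 0 = 9, q_0 = 9*0 + 1 = 1.
  i=1: a_1=3, p_1 = 3*9 + 1 = 28, q_1 = 3*1 + 0 = 3.
  i=2: a_2=1, p_2 = 1*28 + 9 = 37, q_2 = 1*3 + 1 = 4.
  i=3: a_3=1, p_3 = 1*37 + 28 = 65, q_3 = 1*4 + 3 = 7.
  i=4: a_4=1, p_4 = 1*65 + 37 = 102, q_4 = 1*7 + 4 = 11.
  i=5: a_5=8, p_5 = 8*102 + 65 = 881, q_5 = 8*11 + 7 = 95.
  i=6: a_6=1, p_6 = 1*881 + 102 = 983, q_6 = 1*95 + 11 = 106.
  i=7: a_7=1, p_7 = 1*983 + 881 = 1864, q_7 = 1*106 + 95 = 201.
  i=8: a_8=1, p_8 = 1*1864 + 983 = 2847, q_8 = 1*201 + 106 = 307.
  i=9: a_9=3, p_9 = 3*2847 + 1864 = 10405, q_9 = 3*307 + 201 = 1122.
Check: 10405^2 - 86*1122^2 = 108264025 - 108264024 = 1, so (x, y) = (10405, 1122) solves the equation, and by the theorem it is the least positive solution.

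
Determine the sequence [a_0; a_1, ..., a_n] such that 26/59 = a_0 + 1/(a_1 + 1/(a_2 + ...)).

Run the Euclidean algorithm on 26 and 59; the successive quotients are the partial quotients a_0, a_1, ... (each step inverts the fractional part left over by the previous one):
  26 = 0*59 + 26, so a_0 = 0.
  59 = 2*26 + 7, so a_1 = 2.
  26 = 3*7 + 5, so a_2 = 3.
  7 = 1*5 + 2, so a_3 = 1.
  5 = 2*2 + 1, so a_4 = 2.
  2 = 2*1 + 0, so a_5 = 2.
The remainder reaches 0 after 6 divisions, so the expansion has 6 partial quotients, read off in order.

[0; 2, 3, 1, 2, 2]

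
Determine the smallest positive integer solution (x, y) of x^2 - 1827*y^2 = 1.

First expand sqrt(1827) as a continued fraction. With x_i = (sqrt(1827) + m_i)/d_i and (m_0, d_0) = (0, 1): a_0 = floor(sqrt(1827)) = 42, since 42^2 = 1764 <= 1827 < 1849 = 43^2.
Iterate m_{i+1} = d_i*a_i - m_i, d_{i+1} = (1827 - m_{i+1}^2)/d_i, a_{i+1} = floor((a_0 + m_{i+1})/d_{i+1}):
  m_1 = 1*42 - 0 = 42, d_1 = (1827 - 42^2)/1 = 63/1 = 63, a_1 = floor((42 + 42)/63) = 1.
  m_2 = 63*1 - 42 = 21, d_2 = (1827 - 21^2)/63 = 1386/63 = 22, a_2 = floor((42 + 21)/22) = 2.
  m_3 = 22*2 - 21 = 23, d_3 = (1827 - 23^2)/22 = 1298/22 = 59, a_3 = floor((42 + 23)/59) = 1.
  m_4 = 59*1 - 23 = 36, d_4 = (1827 - 36^2)/59 = 531/59 = 9, a_4 = floor((42 + 36)/9) = 8.
  m_5 = 9*8 - 36 = 36, d_5 = (1827 - 36^2)/9 = 531/9 = 59, a_5 = floor((42 + 36)/59) = 1.
  m_6 = 59*1 - 36 = 23, d_6 = (1827 - 23^2)/59 = 1298/59 = 22, a_6 = floor((42 + 23)/22) = 2.
  m_7 = 22*2 - 23 = 21, d_7 = (1827 - 21^2)/22 = 1386/22 = 63, a_7 = floor((42 + 21)/63) = 1.
  m_8 = 63*1 - 21 = 42, d_8 = (1827 - 42^2)/63 = 63/63 = 1, a_8 = floor((42 + 42)/1) = 84.
  m_9 = 1*84 - 42 = 42, d_9 = (1827 - 42^2)/1 = 63/1 = 63: (m_9, d_9) = (m_1, d_1) = (42, 63), so from here the quotients repeat a_1, ..., a_8; the period length is 8.
So sqrt(1827) = [42; (1, 2, 1, 8, 1, 2, 1, 84)] with period length k = 8.
k is even, so the fundamental solution of x^2 - 1827y^2 = 1 is (p_{k-1}, q_{k-1}) = (p_7, q_7); compute convergents through index 7.
Convergents (p_i = a_i*p_{i-1} + p_{i-2}, q_i = a_i*q_{i-1} + q_{i-2} with p_{-2}=0, p_{-1}=1, q_{-2}=1, q_{-1}=0):
  i=0: a_0=42, p_0 = 42*1 + 0 = 42, q_0 = 42*0 + 1 = 1.
  i=1: a_1=1, p_1 = 1*42 + 1 = 43, q_1 = 1*1 + 0 = 1.
  i=2: a_2=2, p_2 = 2*43 + 42 = 128, q_2 = 2*1 + 1 = 3.
  i=3: a_3=1, p_3 = 1*128 + 43 = 171, q_3 = 1*3 + 1 = 4.
  i=4: a_4=8, p_4 = 8*171 + 128 = 1496, q_4 = 8*4 + 3 = 35.
  i=5: a_5=1, p_5 = 1*1496 + 171 = 1667, q_5 = 1*35 + 4 = 39.
  i=6: a_6=2, p_6 = 2*1667 + 1496 = 4830, q_6 = 2*39 + 35 = 113.
  i=7: a_7=1, p_7 = 1*4830 + 1667 = 6497, q_7 = 1*113 + 39 = 152.
Check: 6497^2 - 1827*152^2 = 42211009 - 42211008 = 1, so (x, y) = (6497, 152) solves the equation, and by the theorem it is the least positive solution.

(x, y) = (6497, 152)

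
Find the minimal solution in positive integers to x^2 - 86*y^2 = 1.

(x, y) = (10405, 1122)

First expand sqrt(86) as a continued fraction. With x_i = (sqrt(86) + m_i)/d_i and (m_0, d_0) = (0, 1): a_0 = floor(sqrt(86)) = 9, since 9^2 = 81 <= 86 < 100 = 10^2.
Iterate m_{i+1} = d_i*a_i - m_i, d_{i+1} = (86 - m_{i+1}^2)/d_i, a_{i+1} = floor((a_0 + m_{i+1})/d_{i+1}):
  m_1 = 1*9 - 0 = 9, d_1 = (86 - 9^2)/1 = 5/1 = 5, a_1 = floor((9 + 9)/5) = 3.
  m_2 = 5*3 - 9 = 6, d_2 = (86 - 6^2)/5 = 50/5 = 10, a_2 = floor((9 + 6)/10) = 1.
  m_3 = 10*1 - 6 = 4, d_3 = (86 - 4^2)/10 = 70/10 = 7, a_3 = floor((9 + 4)/7) = 1.
  m_4 = 7*1 - 4 = 3, d_4 = (86 - 3^2)/7 = 77/7 = 11, a_4 = floor((9 + 3)/11) = 1.
  m_5 = 11*1 - 3 = 8, d_5 = (86 - 8^2)/11 = 22/11 = 2, a_5 = floor((9 + 8)/2) = 8.
  m_6 = 2*8 - 8 = 8, d_6 = (86 - 8^2)/2 = 22/2 = 11, a_6 = floor((9 + 8)/11) = 1.
  m_7 = 11*1 - 8 = 3, d_7 = (86 - 3^2)/11 = 77/11 = 7, a_7 = floor((9 + 3)/7) = 1.
  m_8 = 7*1 - 3 = 4, d_8 = (86 - 4^2)/7 = 70/7 = 10, a_8 = floor((9 + 4)/10) = 1.
  m_9 = 10*1 - 4 = 6, d_9 = (86 - 6^2)/10 = 50/10 = 5, a_9 = floor((9 + 6)/5) = 3.
  m_10 = 5*3 - 6 = 9, d_10 = (86 - 9^2)/5 = 5/5 = 1, a_10 = floor((9 + 9)/1) = 18.
  m_11 = 1*18 - 9 = 9, d_11 = (86 - 9^2)/1 = 5/1 = 5: (m_11, d_11) = (m_1, d_1) = (9, 5), so from here the quotients repeat a_1, ..., a_10; the period length is 10.
So sqrt(86) = [9; (3, 1, 1, 1, 8, 1, 1, 1, 3, 18)] with period length k = 10.
k is even, so the fundamental solution of x^2 - 86y^2 = 1 is (p_{k-1}, q_{k-1}) = (p_9, q_9); compute convergents through index 9.
Convergents (p_i = a_i*p_{i-1} + p_{i-2}, q_i = a_i*q_{i-1} + q_{i-2} with p_{-2}=0, p_{-1}=1, q_{-2}=1, q_{-1}=0):
  i=0: a_0=9, p_0 = 9*1 + 0 = 9, q_0 = 9*0 + 1 = 1.
  i=1: a_1=3, p_1 = 3*9 + 1 = 28, q_1 = 3*1 + 0 = 3.
  i=2: a_2=1, p_2 = 1*28 + 9 = 37, q_2 = 1*3 + 1 = 4.
  i=3: a_3=1, p_3 = 1*37 + 28 = 65, q_3 = 1*4 + 3 = 7.
  i=4: a_4=1, p_4 = 1*65 + 37 = 102, q_4 = 1*7 + 4 = 11.
  i=5: a_5=8, p_5 = 8*102 + 65 = 881, q_5 = 8*11 + 7 = 95.
  i=6: a_6=1, p_6 = 1*881 + 102 = 983, q_6 = 1*95 + 11 = 106.
  i=7: a_7=1, p_7 = 1*983 + 881 = 1864, q_7 = 1*106 + 95 = 201.
  i=8: a_8=1, p_8 = 1*1864 + 983 = 2847, q_8 = 1*201 + 106 = 307.
  i=9: a_9=3, p_9 = 3*2847 + 1864 = 10405, q_9 = 3*307 + 201 = 1122.
Check: 10405^2 - 86*1122^2 = 108264025 - 108264024 = 1, so (x, y) = (10405, 1122) solves the equation, and by the theorem it is the least positive solution.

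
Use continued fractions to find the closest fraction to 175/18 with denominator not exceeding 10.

68/7

Expand x = 175/18 as a continued fraction with the Euclidean algorithm:
  175 = 9*18 + 13, so a_0 = 9.
  18 = 1*13 + 5, so a_1 = 1.
  13 = 2*5 + 3, so a_2 = 2.
  5 = 1*3 + 2, so a_3 = 1.
  3 = 1*2 + 1, so a_4 = 1.
  2 = 2*1 + 0, so a_5 = 2.
so x = [9; 1, 2, 1, 1, 2].
Convergents (p_i = a_i*p_{i-1} + p_{i-2}, q_i = a_i*q_{i-1} + q_{i-2} with p_{-2}=0, p_{-1}=1, q_{-2}=1, q_{-1}=0), until the denominator exceeds 10:
  i=0: a_0=9, p_0 = 9*1 + 0 = 9, q_0 = 9*0 + 1 = 1.
  i=1: a_1=1, p_1 = 1*9 + 1 = 10, q_1 = 1*1 + 0 = 1.
  i=2: a_2=2, p_2 = 2*10 + 9 = 29, q_2 = 2*1 + 1 = 3.
  i=3: a_3=1, p_3 = 1*29 + 10 = 39, q_3 = 1*3 + 1 = 4.
  i=4: a_4=1, p_4 = 1*39 + 29 = 68, q_4 = 1*4 + 3 = 7.
  i=5: a_5=2, p_5 = 2*68 + 39 = 175, q_5 = 2*7 + 4 = 18.
q_5 = 18 > 10, so the last convergent with denominator <= 10 is p_4/q_4 = 68/7.
The closest fraction with denominator <= 10 is either p_4/q_4 or the intermediate fraction (k*p_4 + p_3)/(k*q_4 + q_3) with the largest k >= 1 whose denominator stays <= 10; these approach x as k grows, and every other convergent or intermediate fraction in range is farther away.
Largest k: floor((10 - q_3)/q_4) = floor((10 - 4)/7) = 0.
Since k = 0, no intermediate fraction beyond p_4/q_4 has denominator <= 10, so the convergent 68/7 is the closest (its error is |175*7 - 68*18|/(18*7) = 1/126).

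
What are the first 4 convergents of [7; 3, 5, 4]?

7/1, 22/3, 117/16, 490/67

Using the convergent recurrence p_i = a_i*p_{i-1} + p_{i-2}, q_i = a_i*q_{i-1} + q_{i-2} with p_{-2}=0, p_{-1}=1, q_{-2}=1, q_{-1}=0:
  i=0: a_0=7, p_0 = 7*1 + 0 = 7, q_0 = 7*0 + 1 = 1.
  i=1: a_1=3, p_1 = 3*7 + 1 = 22, q_1 = 3*1 + 0 = 3.
  i=2: a_2=5, p_2 = 5*22 + 7 = 117, q_2 = 5*3 + 1 = 16.
  i=3: a_3=4, p_3 = 4*117 + 22 = 490, q_3 = 4*16 + 3 = 67.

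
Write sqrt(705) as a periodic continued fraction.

Write x_i = (sqrt(705) + m_i)/d_i with (m_0, d_0) = (0, 1). a_0 = floor(sqrt(705)) = 26, since 26^2 = 676 <= 705 < 729 = 27^2.
Iterate m_{i+1} = d_i*a_i - m_i, d_{i+1} = (705 - m_{i+1}^2)/d_i, a_{i+1} = floor((a_0 + m_{i+1})/d_{i+1}):
  m_1 = 1*26 - 0 = 26, d_1 = (705 - 26^2)/1 = 29/1 = 29, a_1 = floor((26 + 26)/29) = 1.
  m_2 = 29*1 - 26 = 3, d_2 = (705 - 3^2)/29 = 696/29 = 24, a_2 = floor((26 + 3)/24) = 1.
  m_3 = 24*1 - 3 = 21, d_3 = (705 - 21^2)/24 = 264/24 = 11, a_3 = floor((26 + 21)/11) = 4.
  m_4 = 11*4 - 21 = 23, d_4 = (705 - 23^2)/11 = 176/11 = 16, a_4 = floor((26 + 23)/16) = 3.
  m_5 = 16*3 - 23 = 25, d_5 = (705 - 25^2)/16 = 80/16 = 5, a_5 = floor((26 + 25)/5) = 10.
  m_6 = 5*10 - 25 = 25, d_6 = (705 - 25^2)/5 = 80/5 = 16, a_6 = floor((26 + 25)/16) = 3.
  m_7 = 16*3 - 25 = 23, d_7 = (705 - 23^2)/16 = 176/16 = 11, a_7 = floor((26 + 23)/11) = 4.
  m_8 = 11*4 - 23 = 21, d_8 = (705 - 21^2)/11 = 264/11 = 24, a_8 = floor((26 + 21)/24) = 1.
  m_9 = 24*1 - 21 = 3, d_9 = (705 - 3^2)/24 = 696/24 = 29, a_9 = floor((26 + 3)/29) = 1.
  m_10 = 29*1 - 3 = 26, d_10 = (705 - 26^2)/29 = 29/29 = 1, a_10 = floor((26 + 26)/1) = 52.
  m_11 = 1*52 - 26 = 26, d_11 = (705 - 26^2)/1 = 29/1 = 29: (m_11, d_11) = (m_1, d_1) = (26, 29), so from here the quotients repeat a_1, ..., a_10; the period length is 10.
Hence the expansion of sqrt(705) is a_0 = 26 followed by the repeating block 1, 1, 4, 3, 10, 3, 4, 1, 1, 52 (period 10).

[26; (1, 1, 4, 3, 10, 3, 4, 1, 1, 52)]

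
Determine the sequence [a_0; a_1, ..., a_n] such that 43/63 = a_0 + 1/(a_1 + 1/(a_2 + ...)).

[0; 1, 2, 6, 1, 2]

Run the Euclidean algorithm on 43 and 63; the successive quotients are the partial quotients a_0, a_1, ... (each step inverts the fractional part left over by the previous one):
  43 = 0*63 + 43, so a_0 = 0.
  63 = 1*43 + 20, so a_1 = 1.
  43 = 2*20 + 3, so a_2 = 2.
  20 = 6*3 + 2, so a_3 = 6.
  3 = 1*2 + 1, so a_4 = 1.
  2 = 2*1 + 0, so a_5 = 2.
The remainder reaches 0 after 6 divisions, so the expansion has 6 partial quotients, read off in order.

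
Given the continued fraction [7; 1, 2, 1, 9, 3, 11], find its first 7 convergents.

7/1, 8/1, 23/3, 31/4, 302/39, 937/121, 10609/1370

Using the convergent recurrence p_i = a_i*p_{i-1} + p_{i-2}, q_i = a_i*q_{i-1} + q_{i-2} with p_{-2}=0, p_{-1}=1, q_{-2}=1, q_{-1}=0:
  i=0: a_0=7, p_0 = 7*1 + 0 = 7, q_0 = 7*0 + 1 = 1.
  i=1: a_1=1, p_1 = 1*7 + 1 = 8, q_1 = 1*1 + 0 = 1.
  i=2: a_2=2, p_2 = 2*8 + 7 = 23, q_2 = 2*1 + 1 = 3.
  i=3: a_3=1, p_3 = 1*23 + 8 = 31, q_3 = 1*3 + 1 = 4.
  i=4: a_4=9, p_4 = 9*31 + 23 = 302, q_4 = 9*4 + 3 = 39.
  i=5: a_5=3, p_5 = 3*302 + 31 = 937, q_5 = 3*39 + 4 = 121.
  i=6: a_6=11, p_6 = 11*937 + 302 = 10609, q_6 = 11*121 + 39 = 1370.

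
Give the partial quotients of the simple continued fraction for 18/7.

[2; 1, 1, 3]

Run the Euclidean algorithm on 18 and 7; the successive quotients are the partial quotients a_0, a_1, ... (each step inverts the fractional part left over by the previous one):
  18 = 2*7 + 4, so a_0 = 2.
  7 = 1*4 + 3, so a_1 = 1.
  4 = 1*3 + 1, so a_2 = 1.
  3 = 3*1 + 0, so a_3 = 3.
The remainder reaches 0 after 4 divisions, so the expansion has 4 partial quotients, read off in order.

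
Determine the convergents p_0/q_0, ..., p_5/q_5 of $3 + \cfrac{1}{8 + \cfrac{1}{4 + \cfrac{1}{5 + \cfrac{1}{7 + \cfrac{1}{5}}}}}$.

Using the convergent recurrence p_i = a_i*p_{i-1} + p_{i-2}, q_i = a_i*q_{i-1} + q_{i-2} with p_{-2}=0, p_{-1}=1, q_{-2}=1, q_{-1}=0:
  i=0: a_0=3, p_0 = 3*1 + 0 = 3, q_0 = 3*0 + 1 = 1.
  i=1: a_1=8, p_1 = 8*3 + 1 = 25, q_1 = 8*1 + 0 = 8.
  i=2: a_2=4, p_2 = 4*25 + 3 = 103, q_2 = 4*8 + 1 = 33.
  i=3: a_3=5, p_3 = 5*103 + 25 = 540, q_3 = 5*33 + 8 = 173.
  i=4: a_4=7, p_4 = 7*540 + 103 = 3883, q_4 = 7*173 + 33 = 1244.
  i=5: a_5=5, p_5 = 5*3883 + 540 = 19955, q_5 = 5*1244 + 173 = 6393.

3/1, 25/8, 103/33, 540/173, 3883/1244, 19955/6393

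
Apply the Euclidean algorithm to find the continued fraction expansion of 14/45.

Run the Euclidean algorithm on 14 and 45; the successive quotients are the partial quotients a_0, a_1, ... (each step inverts the fractional part left over by the previous one):
  14 = 0*45 + 14, so a_0 = 0.
  45 = 3*14 + 3, so a_1 = 3.
  14 = 4*3 + 2, so a_2 = 4.
  3 = 1*2 + 1, so a_3 = 1.
  2 = 2*1 + 0, so a_4 = 2.
The remainder reaches 0 after 5 divisions, so the expansion has 5 partial quotients, read off in order.

[0; 3, 4, 1, 2]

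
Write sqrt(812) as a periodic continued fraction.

[28; (2, 56)]

Write x_i = (sqrt(812) + m_i)/d_i with (m_0, d_0) = (0, 1). a_0 = floor(sqrt(812)) = 28, since 28^2 = 784 <= 812 < 841 = 29^2.
Iterate m_{i+1} = d_i*a_i - m_i, d_{i+1} = (812 - m_{i+1}^2)/d_i, a_{i+1} = floor((a_0 + m_{i+1})/d_{i+1}):
  m_1 = 1*28 - 0 = 28, d_1 = (812 - 28^2)/1 = 28/1 = 28, a_1 = floor((28 + 28)/28) = 2.
  m_2 = 28*2 - 28 = 28, d_2 = (812 - 28^2)/28 = 28/28 = 1, a_2 = floor((28 + 28)/1) = 56.
  m_3 = 1*56 - 28 = 28, d_3 = (812 - 28^2)/1 = 28/1 = 28: (m_3, d_3) = (m_1, d_1) = (28, 28), so from here the quotients repeat a_1, a_2; the period length is 2.
Hence the expansion of sqrt(812) is a_0 = 28 followed by the repeating block 2, 56 (period 2).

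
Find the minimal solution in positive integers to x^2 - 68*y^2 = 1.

(x, y) = (33, 4)

First expand sqrt(68) as a continued fraction. With x_i = (sqrt(68) + m_i)/d_i and (m_0, d_0) = (0, 1): a_0 = floor(sqrt(68)) = 8, since 8^2 = 64 <= 68 < 81 = 9^2.
Iterate m_{i+1} = d_i*a_i - m_i, d_{i+1} = (68 - m_{i+1}^2)/d_i, a_{i+1} = floor((a_0 + m_{i+1})/d_{i+1}):
  m_1 = 1*8 - 0 = 8, d_1 = (68 - 8^2)/1 = 4/1 = 4, a_1 = floor((8 + 8)/4) = 4.
  m_2 = 4*4 - 8 = 8, d_2 = (68 - 8^2)/4 = 4/4 = 1, a_2 = floor((8 + 8)/1) = 16.
  m_3 = 1*16 - 8 = 8, d_3 = (68 - 8^2)/1 = 4/1 = 4: (m_3, d_3) = (m_1, d_1) = (8, 4), so from here the quotients repeat a_1, a_2; the period length is 2.
So sqrt(68) = [8; (4, 16)] with period length k = 2.
k is even, so the fundamental solution of x^2 - 68y^2 = 1 is (p_{k-1}, q_{k-1}) = (p_1, q_1); compute convergents through index 1.
Convergents (p_i = a_i*p_{i-1} + p_{i-2}, q_i = a_i*q_{i-1} + q_{i-2} with p_{-2}=0, p_{-1}=1, q_{-2}=1, q_{-1}=0):
  i=0: a_0=8, p_0 = 8*1 + 0 = 8, q_0 = 8*0 + 1 = 1.
  i=1: a_1=4, p_1 = 4*8 + 1 = 33, q_1 = 4*1 + 0 = 4.
Check: 33^2 - 68*4^2 = 1089 - 1088 = 1, so (x, y) = (33, 4) solves the equation, and by the theorem it is the least positive solution.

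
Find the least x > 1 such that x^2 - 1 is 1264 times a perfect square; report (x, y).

(x, y) = (12799, 360)

First expand sqrt(1264) as a continued fraction. With x_i = (sqrt(1264) + m_i)/d_i and (m_0, d_0) = (0, 1): a_0 = floor(sqrt(1264)) = 35, since 35^2 = 1225 <= 1264 < 1296 = 36^2.
Iterate m_{i+1} = d_i*a_i - m_i, d_{i+1} = (1264 - m_{i+1}^2)/d_i, a_{i+1} = floor((a_0 + m_{i+1})/d_{i+1}):
  m_1 = 1*35 - 0 = 35, d_1 = (1264 - 35^2)/1 = 39/1 = 39, a_1 = floor((35 + 35)/39) = 1.
  m_2 = 39*1 - 35 = 4, d_2 = (1264 - 4^2)/39 = 1248/39 = 32, a_2 = floor((35 + 4)/32) = 1.
  m_3 = 32*1 - 4 = 28, d_3 = (1264 - 28^2)/32 = 480/32 = 15, a_3 = floor((35 + 28)/15) = 4.
  m_4 = 15*4 - 28 = 32, d_4 = (1264 - 32^2)/15 = 240/15 = 16, a_4 = floor((35 + 32)/16) = 4.
  m_5 = 16*4 - 32 = 32, d_5 = (1264 - 32^2)/16 = 240/16 = 15, a_5 = floor((35 + 32)/15) = 4.
  m_6 = 15*4 - 32 = 28, d_6 = (1264 - 28^2)/15 = 480/15 = 32, a_6 = floor((35 + 28)/32) = 1.
  m_7 = 32*1 - 28 = 4, d_7 = (1264 - 4^2)/32 = 1248/32 = 39, a_7 = floor((35 + 4)/39) = 1.
  m_8 = 39*1 - 4 = 35, d_8 = (1264 - 35^2)/39 = 39/39 = 1, a_8 = floor((35 + 35)/1) = 70.
  m_9 = 1*70 - 35 = 35, d_9 = (1264 - 35^2)/1 = 39/1 = 39: (m_9, d_9) = (m_1, d_1) = (35, 39), so from here the quotients repeat a_1, ..., a_8; the period length is 8.
So sqrt(1264) = [35; (1, 1, 4, 4, 4, 1, 1, 70)] with period length k = 8.
k is even, so the fundamental solution of x^2 - 1264y^2 = 1 is (p_{k-1}, q_{k-1}) = (p_7, q_7); compute convergents through index 7.
Convergents (p_i = a_i*p_{i-1} + p_{i-2}, q_i = a_i*q_{i-1} + q_{i-2} with p_{-2}=0, p_{-1}=1, q_{-2}=1, q_{-1}=0):
  i=0: a_0=35, p_0 = 35*1 + 0 = 35, q_0 = 35*0 + 1 = 1.
  i=1: a_1=1, p_1 = 1*35 + 1 = 36, q_1 = 1*1 + 0 = 1.
  i=2: a_2=1, p_2 = 1*36 + 35 = 71, q_2 = 1*1 + 1 = 2.
  i=3: a_3=4, p_3 = 4*71 + 36 = 320, q_3 = 4*2 + 1 = 9.
  i=4: a_4=4, p_4 = 4*320 + 71 = 1351, q_4 = 4*9 + 2 = 38.
  i=5: a_5=4, p_5 = 4*1351 + 320 = 5724, q_5 = 4*38 + 9 = 161.
  i=6: a_6=1, p_6 = 1*5724 + 1351 = 7075, q_6 = 1*161 + 38 = 199.
  i=7: a_7=1, p_7 = 1*7075 + 5724 = 12799, q_7 = 1*199 + 161 = 360.
Check: 12799^2 - 1264*360^2 = 163814401 - 163814400 = 1, so (x, y) = (12799, 360) solves the equation, and by the theorem it is the least positive solution.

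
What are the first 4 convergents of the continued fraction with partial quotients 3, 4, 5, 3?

Using the convergent recurrence p_i = a_i*p_{i-1} + p_{i-2}, q_i = a_i*q_{i-1} + q_{i-2} with p_{-2}=0, p_{-1}=1, q_{-2}=1, q_{-1}=0:
  i=0: a_0=3, p_0 = 3*1 + 0 = 3, q_0 = 3*0 + 1 = 1.
  i=1: a_1=4, p_1 = 4*3 + 1 = 13, q_1 = 4*1 + 0 = 4.
  i=2: a_2=5, p_2 = 5*13 + 3 = 68, q_2 = 5*4 + 1 = 21.
  i=3: a_3=3, p_3 = 3*68 + 13 = 217, q_3 = 3*21 + 4 = 67.

3/1, 13/4, 68/21, 217/67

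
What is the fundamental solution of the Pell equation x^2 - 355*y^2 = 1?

(x, y) = (954809, 50676)

First expand sqrt(355) as a continued fraction. With x_i = (sqrt(355) + m_i)/d_i and (m_0, d_0) = (0, 1): a_0 = floor(sqrt(355)) = 18, since 18^2 = 324 <= 355 < 361 = 19^2.
Iterate m_{i+1} = d_i*a_i - m_i, d_{i+1} = (355 - m_{i+1}^2)/d_i, a_{i+1} = floor((a_0 + m_{i+1})/d_{i+1}):
  m_1 = 1*18 - 0 = 18, d_1 = (355 - 18^2)/1 = 31/1 = 31, a_1 = floor((18 + 18)/31) = 1.
  m_2 = 31*1 - 18 = 13, d_2 = (355 - 13^2)/31 = 186/31 = 6, a_2 = floor((18 + 13)/6) = 5.
  m_3 = 6*5 - 13 = 17, d_3 = (355 - 17^2)/6 = 66/6 = 11, a_3 = floor((18 + 17)/11) = 3.
  m_4 = 11*3 - 17 = 16, d_4 = (355 - 16^2)/11 = 99/11 = 9, a_4 = floor((18 + 16)/9) = 3.
  m_5 = 9*3 - 16 = 11, d_5 = (355 - 11^2)/9 = 234/9 = 26, a_5 = floor((18 + 11)/26) = 1.
  m_6 = 26*1 - 11 = 15, d_6 = (355 - 15^2)/26 = 130/26 = 5, a_6 = floor((18 + 15)/5) = 6.
  m_7 = 5*6 - 15 = 15, d_7 = (355 - 15^2)/5 = 130/5 = 26, a_7 = floor((18 + 15)/26) = 1.
  m_8 = 26*1 - 15 = 11, d_8 = (355 - 11^2)/26 = 234/26 = 9, a_8 = floor((18 + 11)/9) = 3.
  m_9 = 9*3 - 11 = 16, d_9 = (355 - 16^2)/9 = 99/9 = 11, a_9 = floor((18 + 16)/11) = 3.
  m_10 = 11*3 - 16 = 17, d_10 = (355 - 17^2)/11 = 66/11 = 6, a_10 = floor((18 + 17)/6) = 5.
  m_11 = 6*5 - 17 = 13, d_11 = (355 - 13^2)/6 = 186/6 = 31, a_11 = floor((18 + 13)/31) = 1.
  m_12 = 31*1 - 13 = 18, d_12 = (355 - 18^2)/31 = 31/31 = 1, a_12 = floor((18 + 18)/1) = 36.
  m_13 = 1*36 - 18 = 18, d_13 = (355 - 18^2)/1 = 31/1 = 31: (m_13, d_13) = (m_1, d_1) = (18, 31), so from here the quotients repeat a_1, ..., a_12; the period length is 12.
So sqrt(355) = [18; (1, 5, 3, 3, 1, 6, 1, 3, 3, 5, 1, 36)] with period length k = 12.
k is even, so the fundamental solution of x^2 - 355y^2 = 1 is (p_{k-1}, q_{k-1}) = (p_11, q_11); compute convergents through index 11.
Convergents (p_i = a_i*p_{i-1} + p_{i-2}, q_i = a_i*q_{i-1} + q_{i-2} with p_{-2}=0, p_{-1}=1, q_{-2}=1, q_{-1}=0):
  i=0: a_0=18, p_0 = 18*1 + 0 = 18, q_0 = 18*0 + 1 = 1.
  i=1: a_1=1, p_1 = 1*18 + 1 = 19, q_1 = 1*1 + 0 = 1.
  i=2: a_2=5, p_2 = 5*19 + 18 = 113, q_2 = 5*1 + 1 = 6.
  i=3: a_3=3, p_3 = 3*113 + 19 = 358, q_3 = 3*6 + 1 = 19.
  i=4: a_4=3, p_4 = 3*358 + 113 = 1187, q_4 = 3*19 + 6 = 63.
  i=5: a_5=1, p_5 = 1*1187 + 358 = 1545, q_5 = 1*63 + 19 = 82.
  i=6: a_6=6, p_6 = 6*1545 + 1187 = 10457, q_6 = 6*82 + 63 = 555.
  i=7: a_7=1, p_7 = 1*10457 + 1545 = 12002, q_7 = 1*555 + 82 = 637.
  i=8: a_8=3, p_8 = 3*12002 + 10457 = 46463, q_8 = 3*637 + 555 = 2466.
  i=9: a_9=3, p_9 = 3*46463 + 12002 = 151391, q_9 = 3*2466 + 637 = 8035.
  i=10: a_10=5, p_10 = 5*151391 + 46463 = 803418, q_10 = 5*8035 + 2466 = 42641.
  i=11: a_11=1, p_11 = 1*803418 + 151391 = 954809, q_11 = 1*42641 + 8035 = 50676.
Check: 954809^2 - 355*50676^2 = 911660226481 - 911660226480 = 1, so (x, y) = (954809, 50676) solves the equation, and by the theorem it is the least positive solution.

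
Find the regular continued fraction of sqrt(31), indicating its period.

[5; (1, 1, 3, 5, 3, 1, 1, 10)]

Write x_i = (sqrt(31) + m_i)/d_i with (m_0, d_0) = (0, 1). a_0 = floor(sqrt(31)) = 5, since 5^2 = 25 <= 31 < 36 = 6^2.
Iterate m_{i+1} = d_i*a_i - m_i, d_{i+1} = (31 - m_{i+1}^2)/d_i, a_{i+1} = floor((a_0 + m_{i+1})/d_{i+1}):
  m_1 = 1*5 - 0 = 5, d_1 = (31 - 5^2)/1 = 6/1 = 6, a_1 = floor((5 + 5)/6) = 1.
  m_2 = 6*1 - 5 = 1, d_2 = (31 - 1^2)/6 = 30/6 = 5, a_2 = floor((5 + 1)/5) = 1.
  m_3 = 5*1 - 1 = 4, d_3 = (31 - 4^2)/5 = 15/5 = 3, a_3 = floor((5 + 4)/3) = 3.
  m_4 = 3*3 - 4 = 5, d_4 = (31 - 5^2)/3 = 6/3 = 2, a_4 = floor((5 + 5)/2) = 5.
  m_5 = 2*5 - 5 = 5, d_5 = (31 - 5^2)/2 = 6/2 = 3, a_5 = floor((5 + 5)/3) = 3.
  m_6 = 3*3 - 5 = 4, d_6 = (31 - 4^2)/3 = 15/3 = 5, a_6 = floor((5 + 4)/5) = 1.
  m_7 = 5*1 - 4 = 1, d_7 = (31 - 1^2)/5 = 30/5 = 6, a_7 = floor((5 + 1)/6) = 1.
  m_8 = 6*1 - 1 = 5, d_8 = (31 - 5^2)/6 = 6/6 = 1, a_8 = floor((5 + 5)/1) = 10.
  m_9 = 1*10 - 5 = 5, d_9 = (31 - 5^2)/1 = 6/1 = 6: (m_9, d_9) = (m_1, d_1) = (5, 6), so from here the quotients repeat a_1, ..., a_8; the period length is 8.
Hence the expansion of sqrt(31) is a_0 = 5 followed by the repeating block 1, 1, 3, 5, 3, 1, 1, 10 (period 8).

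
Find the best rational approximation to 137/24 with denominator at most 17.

97/17

Expand x = 137/24 as a continued fraction with the Euclidean algorithm:
  137 = 5*24 + 17, so a_0 = 5.
  24 = 1*17 + 7, so a_1 = 1.
  17 = 2*7 + 3, so a_2 = 2.
  7 = 2*3 + 1, so a_3 = 2.
  3 = 3*1 + 0, so a_4 = 3.
so x = [5; 1, 2, 2, 3].
Convergents (p_i = a_i*p_{i-1} + p_{i-2}, q_i = a_i*q_{i-1} + q_{i-2} with p_{-2}=0, p_{-1}=1, q_{-2}=1, q_{-1}=0), until the denominator exceeds 17:
  i=0: a_0=5, p_0 = 5*1 + 0 = 5, q_0 = 5*0 + 1 = 1.
  i=1: a_1=1, p_1 = 1*5 + 1 = 6, q_1 = 1*1 + 0 = 1.
  i=2: a_2=2, p_2 = 2*6 + 5 = 17, q_2 = 2*1 + 1 = 3.
  i=3: a_3=2, p_3 = 2*17 + 6 = 40, q_3 = 2*3 + 1 = 7.
  i=4: a_4=3, p_4 = 3*40 + 17 = 137, q_4 = 3*7 + 3 = 24.
q_4 = 24 > 17, so the last convergent with denominator <= 17 is p_3/q_3 = 40/7.
The closest fraction with denominator <= 17 is either p_3/q_3 or the intermediate fraction (k*p_3 + p_2)/(k*q_3 + q_2) with the largest k >= 1 whose denominator stays <= 17; these approach x as k grows, and every other convergent or intermediate fraction in range is farther away.
Largest k: floor((17 - q_2)/q_3) = floor((17 - 3)/7) = 2.
That gives (2*40 + 17)/(2*7 + 3) = 97/17.
Compare the errors: |x - 40/7| = |137*7 - 40*24|/(24*7) = 1/168, and |x - 97/17| = |137*17 - 97*24|/(24*17) = 1/408.
Cross-multiplying, 1*168 = 168 < 408 = 1*408, so 1/408 is smaller: the intermediate fraction 97/17 is closer to x than 40/7.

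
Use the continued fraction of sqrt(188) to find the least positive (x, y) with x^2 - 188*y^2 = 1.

(x, y) = (4607, 336)

First expand sqrt(188) as a continued fraction. With x_i = (sqrt(188) + m_i)/d_i and (m_0, d_0) = (0, 1): a_0 = floor(sqrt(188)) = 13, since 13^2 = 169 <= 188 < 196 = 14^2.
Iterate m_{i+1} = d_i*a_i - m_i, d_{i+1} = (188 - m_{i+1}^2)/d_i, a_{i+1} = floor((a_0 + m_{i+1})/d_{i+1}):
  m_1 = 1*13 - 0 = 13, d_1 = (188 - 13^2)/1 = 19/1 = 19, a_1 = floor((13 + 13)/19) = 1.
  m_2 = 19*1 - 13 = 6, d_2 = (188 - 6^2)/19 = 152/19 = 8, a_2 = floor((13 + 6)/8) = 2.
  m_3 = 8*2 - 6 = 10, d_3 = (188 - 10^2)/8 = 88/8 = 11, a_3 = floor((13 + 10)/11) = 2.
  m_4 = 11*2 - 10 = 12, d_4 = (188 - 12^2)/11 = 44/11 = 4, a_4 = floor((13 + 12)/4) = 6.
  m_5 = 4*6 - 12 = 12, d_5 = (188 - 12^2)/4 = 44/4 = 11, a_5 = floor((13 + 12)/11) = 2.
  m_6 = 11*2 - 12 = 10, d_6 = (188 - 10^2)/11 = 88/11 = 8, a_6 = floor((13 + 10)/8) = 2.
  m_7 = 8*2 - 10 = 6, d_7 = (188 - 6^2)/8 = 152/8 = 19, a_7 = floor((13 + 6)/19) = 1.
  m_8 = 19*1 - 6 = 13, d_8 = (188 - 13^2)/19 = 19/19 = 1, a_8 = floor((13 + 13)/1) = 26.
  m_9 = 1*26 - 13 = 13, d_9 = (188 - 13^2)/1 = 19/1 = 19: (m_9, d_9) = (m_1, d_1) = (13, 19), so from here the quotients repeat a_1, ..., a_8; the period length is 8.
So sqrt(188) = [13; (1, 2, 2, 6, 2, 2, 1, 26)] with period length k = 8.
k is even, so the fundamental solution of x^2 - 188y^2 = 1 is (p_{k-1}, q_{k-1}) = (p_7, q_7); compute convergents through index 7.
Convergents (p_i = a_i*p_{i-1} + p_{i-2}, q_i = a_i*q_{i-1} + q_{i-2} with p_{-2}=0, p_{-1}=1, q_{-2}=1, q_{-1}=0):
  i=0: a_0=13, p_0 = 13*1 + 0 = 13, q_0 = 13*0 + 1 = 1.
  i=1: a_1=1, p_1 = 1*13 + 1 = 14, q_1 = 1*1 + 0 = 1.
  i=2: a_2=2, p_2 = 2*14 + 13 = 41, q_2 = 2*1 + 1 = 3.
  i=3: a_3=2, p_3 = 2*41 + 14 = 96, q_3 = 2*3 + 1 = 7.
  i=4: a_4=6, p_4 = 6*96 + 41 = 617, q_4 = 6*7 + 3 = 45.
  i=5: a_5=2, p_5 = 2*617 + 96 = 1330, q_5 = 2*45 + 7 = 97.
  i=6: a_6=2, p_6 = 2*1330 + 617 = 3277, q_6 = 2*97 + 45 = 239.
  i=7: a_7=1, p_7 = 1*3277 + 1330 = 4607, q_7 = 1*239 + 97 = 336.
Check: 4607^2 - 188*336^2 = 21224449 - 21224448 = 1, so (x, y) = (4607, 336) solves the equation, and by the theorem it is the least positive solution.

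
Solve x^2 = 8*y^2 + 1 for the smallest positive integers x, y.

First expand sqrt(8) as a continued fraction. With x_i = (sqrt(8) + m_i)/d_i and (m_0, d_0) = (0, 1): a_0 = floor(sqrt(8)) = 2, since 2^2 = 4 <= 8 < 9 = 3^2.
Iterate m_{i+1} = d_i*a_i - m_i, d_{i+1} = (8 - m_{i+1}^2)/d_i, a_{i+1} = floor((a_0 + m_{i+1})/d_{i+1}):
  m_1 = 1*2 - 0 = 2, d_1 = (8 - 2^2)/1 = 4/1 = 4, a_1 = floor((2 + 2)/4) = 1.
  m_2 = 4*1 - 2 = 2, d_2 = (8 - 2^2)/4 = 4/4 = 1, a_2 = floor((2 + 2)/1) = 4.
  m_3 = 1*4 - 2 = 2, d_3 = (8 - 2^2)/1 = 4/1 = 4: (m_3, d_3) = (m_1, d_1) = (2, 4), so from here the quotients repeat a_1, a_2; the period length is 2.
So sqrt(8) = [2; (1, 4)] with period length k = 2.
k is even, so the fundamental solution of x^2 - 8y^2 = 1 is (p_{k-1}, q_{k-1}) = (p_1, q_1); compute convergents through index 1.
Convergents (p_i = a_i*p_{i-1} + p_{i-2}, q_i = a_i*q_{i-1} + q_{i-2} with p_{-2}=0, p_{-1}=1, q_{-2}=1, q_{-1}=0):
  i=0: a_0=2, p_0 = 2*1 + 0 = 2, q_0 = 2*0 + 1 = 1.
  i=1: a_1=1, p_1 = 1*2 + 1 = 3, q_1 = 1*1 + 0 = 1.
Check: 3^2 - 8*1^2 = 9 - 8 = 1, so (x, y) = (3, 1) solves the equation, and by the theorem it is the least positive solution.

(x, y) = (3, 1)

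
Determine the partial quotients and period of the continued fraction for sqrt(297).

Write x_i = (sqrt(297) + m_i)/d_i with (m_0, d_0) = (0, 1). a_0 = floor(sqrt(297)) = 17, since 17^2 = 289 <= 297 < 324 = 18^2.
Iterate m_{i+1} = d_i*a_i - m_i, d_{i+1} = (297 - m_{i+1}^2)/d_i, a_{i+1} = floor((a_0 + m_{i+1})/d_{i+1}):
  m_1 = 1*17 - 0 = 17, d_1 = (297 - 17^2)/1 = 8/1 = 8, a_1 = floor((17 + 17)/8) = 4.
  m_2 = 8*4 - 17 = 15, d_2 = (297 - 15^2)/8 = 72/8 = 9, a_2 = floor((17 + 15)/9) = 3.
  m_3 = 9*3 - 15 = 12, d_3 = (297 - 12^2)/9 = 153/9 = 17, a_3 = floor((17 + 12)/17) = 1.
  m_4 = 17*1 - 12 = 5, d_4 = (297 - 5^2)/17 = 272/17 = 16, a_4 = floor((17 + 5)/16) = 1.
  m_5 = 16*1 - 5 = 11, d_5 = (297 - 11^2)/16 = 176/16 = 11, a_5 = floor((17 + 11)/11) = 2.
  m_6 = 11*2 - 11 = 11, d_6 = (297 - 11^2)/11 = 176/11 = 16, a_6 = floor((17 + 11)/16) = 1.
  m_7 = 16*1 - 11 = 5, d_7 = (297 - 5^2)/16 = 272/16 = 17, a_7 = floor((17 + 5)/17) = 1.
  m_8 = 17*1 - 5 = 12, d_8 = (297 - 12^2)/17 = 153/17 = 9, a_8 = floor((17 + 12)/9) = 3.
  m_9 = 9*3 - 12 = 15, d_9 = (297 - 15^2)/9 = 72/9 = 8, a_9 = floor((17 + 15)/8) = 4.
  m_10 = 8*4 - 15 = 17, d_10 = (297 - 17^2)/8 = 8/8 = 1, a_10 = floor((17 + 17)/1) = 34.
  m_11 = 1*34 - 17 = 17, d_11 = (297 - 17^2)/1 = 8/1 = 8: (m_11, d_11) = (m_1, d_1) = (17, 8), so from here the quotients repeat a_1, ..., a_10; the period length is 10.
Hence the expansion of sqrt(297) is a_0 = 17 followed by the repeating block 4, 3, 1, 1, 2, 1, 1, 3, 4, 34 (period 10).

[17; (4, 3, 1, 1, 2, 1, 1, 3, 4, 34)]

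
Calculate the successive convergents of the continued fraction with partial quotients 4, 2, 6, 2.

4/1, 9/2, 58/13, 125/28

Using the convergent recurrence p_i = a_i*p_{i-1} + p_{i-2}, q_i = a_i*q_{i-1} + q_{i-2} with p_{-2}=0, p_{-1}=1, q_{-2}=1, q_{-1}=0:
  i=0: a_0=4, p_0 = 4*1 + 0 = 4, q_0 = 4*0 + 1 = 1.
  i=1: a_1=2, p_1 = 2*4 + 1 = 9, q_1 = 2*1 + 0 = 2.
  i=2: a_2=6, p_2 = 6*9 + 4 = 58, q_2 = 6*2 + 1 = 13.
  i=3: a_3=2, p_3 = 2*58 + 9 = 125, q_3 = 2*13 + 2 = 28.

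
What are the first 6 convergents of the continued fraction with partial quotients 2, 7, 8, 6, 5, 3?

2/1, 15/7, 122/57, 747/349, 3857/1802, 12318/5755

Using the convergent recurrence p_i = a_i*p_{i-1} + p_{i-2}, q_i = a_i*q_{i-1} + q_{i-2} with p_{-2}=0, p_{-1}=1, q_{-2}=1, q_{-1}=0:
  i=0: a_0=2, p_0 = 2*1 + 0 = 2, q_0 = 2*0 + 1 = 1.
  i=1: a_1=7, p_1 = 7*2 + 1 = 15, q_1 = 7*1 + 0 = 7.
  i=2: a_2=8, p_2 = 8*15 + 2 = 122, q_2 = 8*7 + 1 = 57.
  i=3: a_3=6, p_3 = 6*122 + 15 = 747, q_3 = 6*57 + 7 = 349.
  i=4: a_4=5, p_4 = 5*747 + 122 = 3857, q_4 = 5*349 + 57 = 1802.
  i=5: a_5=3, p_5 = 3*3857 + 747 = 12318, q_5 = 3*1802 + 349 = 5755.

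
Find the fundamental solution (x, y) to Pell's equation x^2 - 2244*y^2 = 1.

First expand sqrt(2244) as a continued fraction. With x_i = (sqrt(2244) + m_i)/d_i and (m_0, d_0) = (0, 1): a_0 = floor(sqrt(2244)) = 47, since 47^2 = 2209 <= 2244 < 2304 = 48^2.
Iterate m_{i+1} = d_i*a_i - m_i, d_{i+1} = (2244 - m_{i+1}^2)/d_i, a_{i+1} = floor((a_0 + m_{i+1})/d_{i+1}):
  m_1 = 1*47 - 0 = 47, d_1 = (2244 - 47^2)/1 = 35/1 = 35, a_1 = floor((47 + 47)/35) = 2.
  m_2 = 35*2 - 47 = 23, d_2 = (2244 - 23^2)/35 = 1715/35 = 49, a_2 = floor((47 + 23)/49) = 1.
  m_3 = 49*1 - 23 = 26, d_3 = (2244 - 26^2)/49 = 1568/49 = 32, a_3 = floor((47 + 26)/32) = 2.
  m_4 = 32*2 - 26 = 38, d_4 = (2244 - 38^2)/32 = 800/32 = 25, a_4 = floor((47 + 38)/25) = 3.
  m_5 = 25*3 - 38 = 37, d_5 = (2244 - 37^2)/25 = 875/25 = 35, a_5 = floor((47 + 37)/35) = 2.
  m_6 = 35*2 - 37 = 33, d_6 = (2244 - 33^2)/35 = 1155/35 = 33, a_6 = floor((47 + 33)/33) = 2.
  m_7 = 33*2 - 33 = 33, d_7 = (2244 - 33^2)/33 = 1155/33 = 35, a_7 = floor((47 + 33)/35) = 2.
  m_8 = 35*2 - 33 = 37, d_8 = (2244 - 37^2)/35 = 875/35 = 25, a_8 = floor((47 + 37)/25) = 3.
  m_9 = 25*3 - 37 = 38, d_9 = (2244 - 38^2)/25 = 800/25 = 32, a_9 = floor((47 + 38)/32) = 2.
  m_10 = 32*2 - 38 = 26, d_10 = (2244 - 26^2)/32 = 1568/32 = 49, a_10 = floor((47 + 26)/49) = 1.
  m_11 = 49*1 - 26 = 23, d_11 = (2244 - 23^2)/49 = 1715/49 = 35, a_11 = floor((47 + 23)/35) = 2.
  m_12 = 35*2 - 23 = 47, d_12 = (2244 - 47^2)/35 = 35/35 = 1, a_12 = floor((47 + 47)/1) = 94.
  m_13 = 1*94 - 47 = 47, d_13 = (2244 - 47^2)/1 = 35/1 = 35: (m_13, d_13) = (m_1, d_1) = (47, 35), so from here the quotients repeat a_1, ..., a_12; the period length is 12.
So sqrt(2244) = [47; (2, 1, 2, 3, 2, 2, 2, 3, 2, 1, 2, 94)] with period length k = 12.
k is even, so the fundamental solution of x^2 - 2244y^2 = 1 is (p_{k-1}, q_{k-1}) = (p_11, q_11); compute convergents through index 11.
Convergents (p_i = a_i*p_{i-1} + p_{i-2}, q_i = a_i*q_{i-1} + q_{i-2} with p_{-2}=0, p_{-1}=1, q_{-2}=1, q_{-1}=0):
  i=0: a_0=47, p_0 = 47*1 + 0 = 47, q_0 = 47*0 + 1 = 1.
  i=1: a_1=2, p_1 = 2*47 + 1 = 95, q_1 = 2*1 + 0 = 2.
  i=2: a_2=1, p_2 = 1*95 + 47 = 142, q_2 = 1*2 + 1 = 3.
  i=3: a_3=2, p_3 = 2*142 + 95 = 379, q_3 = 2*3 + 2 = 8.
  i=4: a_4=3, p_4 = 3*379 + 142 = 1279, q_4 = 3*8 + 3 = 27.
  i=5: a_5=2, p_5 = 2*1279 + 379 = 2937, q_5 = 2*27 + 8 = 62.
  i=6: a_6=2, p_6 = 2*2937 + 1279 = 7153, q_6 = 2*62 + 27 = 151.
  i=7: a_7=2, p_7 = 2*7153 + 2937 = 17243, q_7 = 2*151 + 62 = 364.
  i=8: a_8=3, p_8 = 3*17243 + 7153 = 58882, q_8 = 3*364 + 151 = 1243.
  i=9: a_9=2, p_9 = 2*58882 + 17243 = 135007, q_9 = 2*1243 + 364 = 2850.
  i=10: a_10=1, p_10 = 1*135007 + 58882 = 193889, q_10 = 1*2850 + 1243 = 4093.
  i=11: a_11=2, p_11 = 2*193889 + 135007 = 522785, q_11 = 2*4093 + 2850 = 11036.
Check: 522785^2 - 2244*11036^2 = 273304156225 - 273304156224 = 1, so (x, y) = (522785, 11036) solves the equation, and by the theorem it is the least positive solution.

(x, y) = (522785, 11036)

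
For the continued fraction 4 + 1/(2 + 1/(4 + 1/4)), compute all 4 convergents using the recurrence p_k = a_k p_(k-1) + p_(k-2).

Using the convergent recurrence p_i = a_i*p_{i-1} + p_{i-2}, q_i = a_i*q_{i-1} + q_{i-2} with p_{-2}=0, p_{-1}=1, q_{-2}=1, q_{-1}=0:
  i=0: a_0=4, p_0 = 4*1 + 0 = 4, q_0 = 4*0 + 1 = 1.
  i=1: a_1=2, p_1 = 2*4 + 1 = 9, q_1 = 2*1 + 0 = 2.
  i=2: a_2=4, p_2 = 4*9 + 4 = 40, q_2 = 4*2 + 1 = 9.
  i=3: a_3=4, p_3 = 4*40 + 9 = 169, q_3 = 4*9 + 2 = 38.

4/1, 9/2, 40/9, 169/38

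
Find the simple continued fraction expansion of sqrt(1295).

[35; (1, 70)]

Write x_i = (sqrt(1295) + m_i)/d_i with (m_0, d_0) = (0, 1). a_0 = floor(sqrt(1295)) = 35, since 35^2 = 1225 <= 1295 < 1296 = 36^2.
Iterate m_{i+1} = d_i*a_i - m_i, d_{i+1} = (1295 - m_{i+1}^2)/d_i, a_{i+1} = floor((a_0 + m_{i+1})/d_{i+1}):
  m_1 = 1*35 - 0 = 35, d_1 = (1295 - 35^2)/1 = 70/1 = 70, a_1 = floor((35 + 35)/70) = 1.
  m_2 = 70*1 - 35 = 35, d_2 = (1295 - 35^2)/70 = 70/70 = 1, a_2 = floor((35 + 35)/1) = 70.
  m_3 = 1*70 - 35 = 35, d_3 = (1295 - 35^2)/1 = 70/1 = 70: (m_3, d_3) = (m_1, d_1) = (35, 70), so from here the quotients repeat a_1, a_2; the period length is 2.
Hence the expansion of sqrt(1295) is a_0 = 35 followed by the repeating block 1, 70 (period 2).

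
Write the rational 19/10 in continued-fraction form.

[1; 1, 9]

Run the Euclidean algorithm on 19 and 10; the successive quotients are the partial quotients a_0, a_1, ... (each step inverts the fractional part left over by the previous one):
  19 = 1*10 + 9, so a_0 = 1.
  10 = 1*9 + 1, so a_1 = 1.
  9 = 9*1 + 0, so a_2 = 9.
The remainder reaches 0 after 3 divisions, so the expansion has 3 partial quotients, read off in order.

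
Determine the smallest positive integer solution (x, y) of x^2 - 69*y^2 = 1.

First expand sqrt(69) as a continued fraction. With x_i = (sqrt(69) + m_i)/d_i and (m_0, d_0) = (0, 1): a_0 = floor(sqrt(69)) = 8, since 8^2 = 64 <= 69 < 81 = 9^2.
Iterate m_{i+1} = d_i*a_i - m_i, d_{i+1} = (69 - m_{i+1}^2)/d_i, a_{i+1} = floor((a_0 + m_{i+1})/d_{i+1}):
  m_1 = 1*8 - 0 = 8, d_1 = (69 - 8^2)/1 = 5/1 = 5, a_1 = floor((8 + 8)/5) = 3.
  m_2 = 5*3 - 8 = 7, d_2 = (69 - 7^2)/5 = 20/5 = 4, a_2 = floor((8 + 7)/4) = 3.
  m_3 = 4*3 - 7 = 5, d_3 = (69 - 5^2)/4 = 44/4 = 11, a_3 = floor((8 + 5)/11) = 1.
  m_4 = 11*1 - 5 = 6, d_4 = (69 - 6^2)/11 = 33/11 = 3, a_4 = floor((8 + 6)/3) = 4.
  m_5 = 3*4 - 6 = 6, d_5 = (69 - 6^2)/3 = 33/3 = 11, a_5 = floor((8 + 6)/11) = 1.
  m_6 = 11*1 - 6 = 5, d_6 = (69 - 5^2)/11 = 44/11 = 4, a_6 = floor((8 + 5)/4) = 3.
  m_7 = 4*3 - 5 = 7, d_7 = (69 - 7^2)/4 = 20/4 = 5, a_7 = floor((8 + 7)/5) = 3.
  m_8 = 5*3 - 7 = 8, d_8 = (69 - 8^2)/5 = 5/5 = 1, a_8 = floor((8 + 8)/1) = 16.
  m_9 = 1*16 - 8 = 8, d_9 = (69 - 8^2)/1 = 5/1 = 5: (m_9, d_9) = (m_1, d_1) = (8, 5), so from here the quotients repeat a_1, ..., a_8; the period length is 8.
So sqrt(69) = [8; (3, 3, 1, 4, 1, 3, 3, 16)] with period length k = 8.
k is even, so the fundamental solution of x^2 - 69y^2 = 1 is (p_{k-1}, q_{k-1}) = (p_7, q_7); compute convergents through index 7.
Convergents (p_i = a_i*p_{i-1} + p_{i-2}, q_i = a_i*q_{i-1} + q_{i-2} with p_{-2}=0, p_{-1}=1, q_{-2}=1, q_{-1}=0):
  i=0: a_0=8, p_0 = 8*1 + 0 = 8, q_0 = 8*0 + 1 = 1.
  i=1: a_1=3, p_1 = 3*8 + 1 = 25, q_1 = 3*1 + 0 = 3.
  i=2: a_2=3, p_2 = 3*25 + 8 = 83, q_2 = 3*3 + 1 = 10.
  i=3: a_3=1, p_3 = 1*83 + 25 = 108, q_3 = 1*10 + 3 = 13.
  i=4: a_4=4, p_4 = 4*108 + 83 = 515, q_4 = 4*13 + 10 = 62.
  i=5: a_5=1, p_5 = 1*515 + 108 = 623, q_5 = 1*62 + 13 = 75.
  i=6: a_6=3, p_6 = 3*623 + 515 = 2384, q_6 = 3*75 + 62 = 287.
  i=7: a_7=3, p_7 = 3*2384 + 623 = 7775, q_7 = 3*287 + 75 = 936.
Check: 7775^2 - 69*936^2 = 60450625 - 60450624 = 1, so (x, y) = (7775, 936) solves the equation, and by the theorem it is the least positive solution.

(x, y) = (7775, 936)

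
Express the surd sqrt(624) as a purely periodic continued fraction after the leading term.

[24; (1, 48)]

Write x_i = (sqrt(624) + m_i)/d_i with (m_0, d_0) = (0, 1). a_0 = floor(sqrt(624)) = 24, since 24^2 = 576 <= 624 < 625 = 25^2.
Iterate m_{i+1} = d_i*a_i - m_i, d_{i+1} = (624 - m_{i+1}^2)/d_i, a_{i+1} = floor((a_0 + m_{i+1})/d_{i+1}):
  m_1 = 1*24 - 0 = 24, d_1 = (624 - 24^2)/1 = 48/1 = 48, a_1 = floor((24 + 24)/48) = 1.
  m_2 = 48*1 - 24 = 24, d_2 = (624 - 24^2)/48 = 48/48 = 1, a_2 = floor((24 + 24)/1) = 48.
  m_3 = 1*48 - 24 = 24, d_3 = (624 - 24^2)/1 = 48/1 = 48: (m_3, d_3) = (m_1, d_1) = (24, 48), so from here the quotients repeat a_1, a_2; the period length is 2.
Hence the expansion of sqrt(624) is a_0 = 24 followed by the repeating block 1, 48 (period 2).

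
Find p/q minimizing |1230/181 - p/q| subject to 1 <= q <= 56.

Expand x = 1230/181 as a continued fraction with the Euclidean algorithm:
  1230 = 6*181 + 144, so a_0 = 6.
  181 = 1*144 + 37, so a_1 = 1.
  144 = 3*37 + 33, so a_2 = 3.
  37 = 1*33 + 4, so a_3 = 1.
  33 = 8*4 + 1, so a_4 = 8.
  4 = 4*1 + 0, so a_5 = 4.
so x = [6; 1, 3, 1, 8, 4].
Convergents (p_i = a_i*p_{i-1} + p_{i-2}, q_i = a_i*q_{i-1} + q_{i-2} with p_{-2}=0, p_{-1}=1, q_{-2}=1, q_{-1}=0), until the denominator exceeds 56:
  i=0: a_0=6, p_0 = 6*1 + 0 = 6, q_0 = 6*0 + 1 = 1.
  i=1: a_1=1, p_1 = 1*6 + 1 = 7, q_1 = 1*1 + 0 = 1.
  i=2: a_2=3, p_2 = 3*7 + 6 = 27, q_2 = 3*1 + 1 = 4.
  i=3: a_3=1, p_3 = 1*27 + 7 = 34, q_3 = 1*4 + 1 = 5.
  i=4: a_4=8, p_4 = 8*34 + 27 = 299, q_4 = 8*5 + 4 = 44.
  i=5: a_5=4, p_5 = 4*299 + 34 = 1230, q_5 = 4*44 + 5 = 181.
q_5 = 181 > 56, so the last convergent with denominator <= 56 is p_4/q_4 = 299/44.
The closest fraction with denominator <= 56 is either p_4/q_4 or the intermediate fraction (k*p_4 + p_3)/(k*q_4 + q_3) with the largest k >= 1 whose denominator stays <= 56; these approach x as k grows, and every other convergent or intermediate fraction in range is farther away.
Largest k: floor((56 - q_3)/q_4) = floor((56 - 5)/44) = 1.
That gives (1*299 + 34)/(1*44 + 5) = 333/49.
Compare the errors: |x - 299/44| = |1230*44 - 299*181|/(181*44) = 1/7964, and |x - 333/49| = |1230*49 - 333*181|/(181*49) = 3/8869.
Cross-multiplying, 1*8869 = 8869 < 23892 = 3*7964, so 1/7964 is smaller: the convergent 299/44 is closer to x than 333/49.

299/44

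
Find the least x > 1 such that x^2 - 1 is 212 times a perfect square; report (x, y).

First expand sqrt(212) as a continued fraction. With x_i = (sqrt(212) + m_i)/d_i and (m_0, d_0) = (0, 1): a_0 = floor(sqrt(212)) = 14, since 14^2 = 196 <= 212 < 225 = 15^2.
Iterate m_{i+1} = d_i*a_i - m_i, d_{i+1} = (212 - m_{i+1}^2)/d_i, a_{i+1} = floor((a_0 + m_{i+1})/d_{i+1}):
  m_1 = 1*14 - 0 = 14, d_1 = (212 - 14^2)/1 = 16/1 = 16, a_1 = floor((14 + 14)/16) = 1.
  m_2 = 16*1 - 14 = 2, d_2 = (212 - 2^2)/16 = 208/16 = 13, a_2 = floor((14 + 2)/13) = 1.
  m_3 = 13*1 - 2 = 11, d_3 = (212 - 11^2)/13 = 91/13 = 7, a_3 = floor((14 + 11)/7) = 3.
  m_4 = 7*3 - 11 = 10, d_4 = (212 - 10^2)/7 = 112/7 = 16, a_4 = floor((14 + 10)/16) = 1.
  m_5 = 16*1 - 10 = 6, d_5 = (212 - 6^2)/16 = 176/16 = 11, a_5 = floor((14 + 6)/11) = 1.
  m_6 = 11*1 - 6 = 5, d_6 = (212 - 5^2)/11 = 187/11 = 17, a_6 = floor((14 + 5)/17) = 1.
  m_7 = 17*1 - 5 = 12, d_7 = (212 - 12^2)/17 = 68/17 = 4, a_7 = floor((14 + 12)/4) = 6.
  m_8 = 4*6 - 12 = 12, d_8 = (212 - 12^2)/4 = 68/4 = 17, a_8 = floor((14 + 12)/17) = 1.
  m_9 = 17*1 - 12 = 5, d_9 = (212 - 5^2)/17 = 187/17 = 11, a_9 = floor((14 + 5)/11) = 1.
  m_10 = 11*1 - 5 = 6, d_10 = (212 - 6^2)/11 = 176/11 = 16, a_10 = floor((14 + 6)/16) = 1.
  m_11 = 16*1 - 6 = 10, d_11 = (212 - 10^2)/16 = 112/16 = 7, a_11 = floor((14 + 10)/7) = 3.
  m_12 = 7*3 - 10 = 11, d_12 = (212 - 11^2)/7 = 91/7 = 13, a_12 = floor((14 + 11)/13) = 1.
  m_13 = 13*1 - 11 = 2, d_13 = (212 - 2^2)/13 = 208/13 = 16, a_13 = floor((14 + 2)/16) = 1.
  m_14 = 16*1 - 2 = 14, d_14 = (212 - 14^2)/16 = 16/16 = 1, a_14 = floor((14 + 14)/1) = 28.
  m_15 = 1*28 - 14 = 14, d_15 = (212 - 14^2)/1 = 16/1 = 16: (m_15, d_15) = (m_1, d_1) = (14, 16), so from here the quotients repeat a_1, ..., a_14; the period length is 14.
So sqrt(212) = [14; (1, 1, 3, 1, 1, 1, 6, 1, 1, 1, 3, 1, 1, 28)] with period length k = 14.
k is even, so the fundamental solution of x^2 - 212y^2 = 1 is (p_{k-1}, q_{k-1}) = (p_13, q_13); compute convergents through index 13.
Convergents (p_i = a_i*p_{i-1} + p_{i-2}, q_i = a_i*q_{i-1} + q_{i-2} with p_{-2}=0, p_{-1}=1, q_{-2}=1, q_{-1}=0):
  i=0: a_0=14, p_0 = 14*1 + 0 = 14, q_0 = 14*0 + 1 = 1.
  i=1: a_1=1, p_1 = 1*14 + 1 = 15, q_1 = 1*1 + 0 = 1.
  i=2: a_2=1, p_2 = 1*15 + 14 = 29, q_2 = 1*1 + 1 = 2.
  i=3: a_3=3, p_3 = 3*29 + 15 = 102, q_3 = 3*2 + 1 = 7.
  i=4: a_4=1, p_4 = 1*102 + 29 = 131, q_4 = 1*7 + 2 = 9.
  i=5: a_5=1, p_5 = 1*131 + 102 = 233, q_5 = 1*9 + 7 = 16.
  i=6: a_6=1, p_6 = 1*233 + 131 = 364, q_6 = 1*16 + 9 = 25.
  i=7: a_7=6, p_7 = 6*364 + 233 = 2417, q_7 = 6*25 + 16 = 166.
  i=8: a_8=1, p_8 = 1*2417 + 364 = 2781, q_8 = 1*166 + 25 = 191.
  i=9: a_9=1, p_9 = 1*2781 + 2417 = 5198, q_9 = 1*191 + 166 = 357.
  i=10: a_10=1, p_10 = 1*5198 + 2781 = 7979, q_10 = 1*357 + 191 = 548.
  i=11: a_11=3, p_11 = 3*7979 + 5198 = 29135, q_11 = 3*548 + 357 = 2001.
  i=12: a_12=1, p_12 = 1*29135 + 7979 = 37114, q_12 = 1*2001 + 548 = 2549.
  i=13: a_13=1, p_13 = 1*37114 + 29135 = 66249, q_13 = 1*2549 + 2001 = 4550.
Check: 66249^2 - 212*4550^2 = 4388930001 - 4388930000 = 1, so (x, y) = (66249, 4550) solves the equation, and by the theorem it is the least positive solution.

(x, y) = (66249, 4550)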